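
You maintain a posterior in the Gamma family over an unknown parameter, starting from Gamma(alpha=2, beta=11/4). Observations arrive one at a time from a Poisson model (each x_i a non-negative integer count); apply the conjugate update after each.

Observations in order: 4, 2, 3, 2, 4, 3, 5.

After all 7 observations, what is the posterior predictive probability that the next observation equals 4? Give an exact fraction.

obs 1: x=4 → posterior Gamma(6, 15/4)
obs 2: x=2 → posterior Gamma(8, 19/4)
obs 3: x=3 → posterior Gamma(11, 23/4)
obs 4: x=2 → posterior Gamma(13, 27/4)
obs 5: x=4 → posterior Gamma(17, 31/4)
obs 6: x=3 → posterior Gamma(20, 35/4)
obs 7: x=5 → posterior Gamma(25, 39/4)

31338561050104949483458950832809335017588358400/234738979284454785993966072483842088719065378843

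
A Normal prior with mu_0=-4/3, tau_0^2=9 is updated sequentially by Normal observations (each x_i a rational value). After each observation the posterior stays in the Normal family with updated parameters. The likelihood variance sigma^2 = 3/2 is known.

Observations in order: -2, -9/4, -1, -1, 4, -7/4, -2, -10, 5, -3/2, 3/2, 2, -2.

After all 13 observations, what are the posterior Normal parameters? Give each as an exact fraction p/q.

obs 1: x=-2 → posterior Normal(-40/21, 9/7)
obs 2: x=-9/4 → posterior Normal(-161/78, 9/13)
obs 3: x=-1 → posterior Normal(-197/114, 9/19)
obs 4: x=-1 → posterior Normal(-233/150, 9/25)
obs 5: x=4 → posterior Normal(-89/186, 9/31)
obs 6: x=-7/4 → posterior Normal(-76/111, 9/37)
obs 7: x=-2 → posterior Normal(-112/129, 9/43)
obs 8: x=-10 → posterior Normal(-292/147, 9/49)
obs 9: x=5 → posterior Normal(-202/165, 9/55)
obs 10: x=-3/2 → posterior Normal(-229/183, 9/61)
obs 11: x=3/2 → posterior Normal(-202/201, 9/67)
obs 12: x=2 → posterior Normal(-166/219, 9/73)
obs 13: x=-2 → posterior Normal(-202/237, 9/79)

mu_0=-202/237, tau_0^2=9/79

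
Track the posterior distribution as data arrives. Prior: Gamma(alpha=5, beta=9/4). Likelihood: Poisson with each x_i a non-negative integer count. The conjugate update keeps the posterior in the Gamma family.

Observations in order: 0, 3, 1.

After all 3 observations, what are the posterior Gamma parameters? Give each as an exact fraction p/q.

obs 1: x=0 → posterior Gamma(5, 13/4)
obs 2: x=3 → posterior Gamma(8, 17/4)
obs 3: x=1 → posterior Gamma(9, 21/4)

alpha=9, beta=21/4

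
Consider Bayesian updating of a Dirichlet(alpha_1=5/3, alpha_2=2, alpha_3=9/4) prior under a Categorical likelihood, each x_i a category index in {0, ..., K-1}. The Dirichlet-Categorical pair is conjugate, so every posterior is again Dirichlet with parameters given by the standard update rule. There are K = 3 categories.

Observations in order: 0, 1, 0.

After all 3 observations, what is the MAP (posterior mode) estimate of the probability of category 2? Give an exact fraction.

obs 1: x=0 → posterior Dirichlet(8/3, 2, 9/4)
obs 2: x=1 → posterior Dirichlet(8/3, 3, 9/4)
obs 3: x=0 → posterior Dirichlet(11/3, 3, 9/4)

15/71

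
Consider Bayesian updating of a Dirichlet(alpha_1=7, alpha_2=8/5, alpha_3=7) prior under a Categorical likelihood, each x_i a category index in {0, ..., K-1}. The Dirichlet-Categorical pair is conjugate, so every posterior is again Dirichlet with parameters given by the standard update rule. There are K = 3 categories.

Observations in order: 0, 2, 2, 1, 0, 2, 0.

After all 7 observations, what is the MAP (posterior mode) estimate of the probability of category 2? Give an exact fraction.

obs 1: x=0 → posterior Dirichlet(8, 8/5, 7)
obs 2: x=2 → posterior Dirichlet(8, 8/5, 8)
obs 3: x=2 → posterior Dirichlet(8, 8/5, 9)
obs 4: x=1 → posterior Dirichlet(8, 13/5, 9)
obs 5: x=0 → posterior Dirichlet(9, 13/5, 9)
obs 6: x=2 → posterior Dirichlet(9, 13/5, 10)
obs 7: x=0 → posterior Dirichlet(10, 13/5, 10)

45/98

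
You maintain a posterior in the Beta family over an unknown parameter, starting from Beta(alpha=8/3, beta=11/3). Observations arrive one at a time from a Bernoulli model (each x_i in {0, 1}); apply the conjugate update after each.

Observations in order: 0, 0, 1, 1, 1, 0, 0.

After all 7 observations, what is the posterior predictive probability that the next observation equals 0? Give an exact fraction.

23/40

obs 1: x=0 → posterior Beta(8/3, 14/3)
obs 2: x=0 → posterior Beta(8/3, 17/3)
obs 3: x=1 → posterior Beta(11/3, 17/3)
obs 4: x=1 → posterior Beta(14/3, 17/3)
obs 5: x=1 → posterior Beta(17/3, 17/3)
obs 6: x=0 → posterior Beta(17/3, 20/3)
obs 7: x=0 → posterior Beta(17/3, 23/3)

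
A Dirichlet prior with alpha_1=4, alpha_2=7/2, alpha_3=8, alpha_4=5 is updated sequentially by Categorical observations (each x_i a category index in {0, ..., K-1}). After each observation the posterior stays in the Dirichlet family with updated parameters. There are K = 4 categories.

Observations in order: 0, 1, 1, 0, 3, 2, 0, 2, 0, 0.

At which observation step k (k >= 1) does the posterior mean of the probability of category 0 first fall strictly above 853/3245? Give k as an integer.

obs 1: x=0 → posterior Dirichlet(5, 7/2, 8, 5)
obs 2: x=1 → posterior Dirichlet(5, 9/2, 8, 5)
obs 3: x=1 → posterior Dirichlet(5, 11/2, 8, 5)
obs 4: x=0 → posterior Dirichlet(6, 11/2, 8, 5)
obs 5: x=3 → posterior Dirichlet(6, 11/2, 8, 6)
obs 6: x=2 → posterior Dirichlet(6, 11/2, 9, 6)
obs 7: x=0 → posterior Dirichlet(7, 11/2, 9, 6)
obs 8: x=2 → posterior Dirichlet(7, 11/2, 10, 6)
obs 9: x=0 → posterior Dirichlet(8, 11/2, 10, 6)
obs 10: x=0 → posterior Dirichlet(9, 11/2, 10, 6)

k = 9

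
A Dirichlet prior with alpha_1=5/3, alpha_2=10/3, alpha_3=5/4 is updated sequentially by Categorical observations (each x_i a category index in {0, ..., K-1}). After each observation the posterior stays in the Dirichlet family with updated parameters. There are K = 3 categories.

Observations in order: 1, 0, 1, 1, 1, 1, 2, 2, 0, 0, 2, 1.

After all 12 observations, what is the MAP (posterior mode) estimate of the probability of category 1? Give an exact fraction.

obs 1: x=1 → posterior Dirichlet(5/3, 13/3, 5/4)
obs 2: x=0 → posterior Dirichlet(8/3, 13/3, 5/4)
obs 3: x=1 → posterior Dirichlet(8/3, 16/3, 5/4)
obs 4: x=1 → posterior Dirichlet(8/3, 19/3, 5/4)
obs 5: x=1 → posterior Dirichlet(8/3, 22/3, 5/4)
obs 6: x=1 → posterior Dirichlet(8/3, 25/3, 5/4)
obs 7: x=2 → posterior Dirichlet(8/3, 25/3, 9/4)
obs 8: x=2 → posterior Dirichlet(8/3, 25/3, 13/4)
obs 9: x=0 → posterior Dirichlet(11/3, 25/3, 13/4)
obs 10: x=0 → posterior Dirichlet(14/3, 25/3, 13/4)
obs 11: x=2 → posterior Dirichlet(14/3, 25/3, 17/4)
obs 12: x=1 → posterior Dirichlet(14/3, 28/3, 17/4)

100/183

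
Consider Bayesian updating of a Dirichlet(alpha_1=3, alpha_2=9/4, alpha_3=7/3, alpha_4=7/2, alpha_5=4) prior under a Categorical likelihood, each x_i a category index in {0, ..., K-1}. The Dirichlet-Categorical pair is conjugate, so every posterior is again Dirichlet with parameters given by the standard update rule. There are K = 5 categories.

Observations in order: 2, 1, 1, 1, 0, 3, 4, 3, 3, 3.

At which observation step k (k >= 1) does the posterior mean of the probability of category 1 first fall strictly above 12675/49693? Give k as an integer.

k = 4

obs 1: x=2 → posterior Dirichlet(3, 9/4, 10/3, 7/2, 4)
obs 2: x=1 → posterior Dirichlet(3, 13/4, 10/3, 7/2, 4)
obs 3: x=1 → posterior Dirichlet(3, 17/4, 10/3, 7/2, 4)
obs 4: x=1 → posterior Dirichlet(3, 21/4, 10/3, 7/2, 4)
obs 5: x=0 → posterior Dirichlet(4, 21/4, 10/3, 7/2, 4)
obs 6: x=3 → posterior Dirichlet(4, 21/4, 10/3, 9/2, 4)
obs 7: x=4 → posterior Dirichlet(4, 21/4, 10/3, 9/2, 5)
obs 8: x=3 → posterior Dirichlet(4, 21/4, 10/3, 11/2, 5)
obs 9: x=3 → posterior Dirichlet(4, 21/4, 10/3, 13/2, 5)
obs 10: x=3 → posterior Dirichlet(4, 21/4, 10/3, 15/2, 5)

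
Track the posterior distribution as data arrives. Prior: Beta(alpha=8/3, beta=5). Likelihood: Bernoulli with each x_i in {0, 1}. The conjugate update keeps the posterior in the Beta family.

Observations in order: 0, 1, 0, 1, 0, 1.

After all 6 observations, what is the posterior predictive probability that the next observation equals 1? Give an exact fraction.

17/41

obs 1: x=0 → posterior Beta(8/3, 6)
obs 2: x=1 → posterior Beta(11/3, 6)
obs 3: x=0 → posterior Beta(11/3, 7)
obs 4: x=1 → posterior Beta(14/3, 7)
obs 5: x=0 → posterior Beta(14/3, 8)
obs 6: x=1 → posterior Beta(17/3, 8)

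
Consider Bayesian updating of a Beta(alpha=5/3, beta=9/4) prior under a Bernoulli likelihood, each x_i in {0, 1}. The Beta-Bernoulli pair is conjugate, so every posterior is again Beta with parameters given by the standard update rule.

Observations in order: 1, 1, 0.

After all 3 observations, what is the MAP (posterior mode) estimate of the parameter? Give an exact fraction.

obs 1: x=1 → posterior Beta(8/3, 9/4)
obs 2: x=1 → posterior Beta(11/3, 9/4)
obs 3: x=0 → posterior Beta(11/3, 13/4)

32/59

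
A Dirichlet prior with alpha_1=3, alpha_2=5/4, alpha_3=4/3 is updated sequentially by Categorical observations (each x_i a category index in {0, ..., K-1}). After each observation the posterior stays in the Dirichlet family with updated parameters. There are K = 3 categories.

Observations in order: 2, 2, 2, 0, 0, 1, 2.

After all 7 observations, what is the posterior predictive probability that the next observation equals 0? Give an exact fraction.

obs 1: x=2 → posterior Dirichlet(3, 5/4, 7/3)
obs 2: x=2 → posterior Dirichlet(3, 5/4, 10/3)
obs 3: x=2 → posterior Dirichlet(3, 5/4, 13/3)
obs 4: x=0 → posterior Dirichlet(4, 5/4, 13/3)
obs 5: x=0 → posterior Dirichlet(5, 5/4, 13/3)
obs 6: x=1 → posterior Dirichlet(5, 9/4, 13/3)
obs 7: x=2 → posterior Dirichlet(5, 9/4, 16/3)

60/151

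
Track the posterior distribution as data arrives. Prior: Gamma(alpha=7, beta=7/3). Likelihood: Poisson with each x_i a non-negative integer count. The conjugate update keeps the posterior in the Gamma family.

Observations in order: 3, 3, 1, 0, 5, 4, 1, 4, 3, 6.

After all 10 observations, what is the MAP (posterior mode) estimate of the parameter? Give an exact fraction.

108/37

obs 1: x=3 → posterior Gamma(10, 10/3)
obs 2: x=3 → posterior Gamma(13, 13/3)
obs 3: x=1 → posterior Gamma(14, 16/3)
obs 4: x=0 → posterior Gamma(14, 19/3)
obs 5: x=5 → posterior Gamma(19, 22/3)
obs 6: x=4 → posterior Gamma(23, 25/3)
obs 7: x=1 → posterior Gamma(24, 28/3)
obs 8: x=4 → posterior Gamma(28, 31/3)
obs 9: x=3 → posterior Gamma(31, 34/3)
obs 10: x=6 → posterior Gamma(37, 37/3)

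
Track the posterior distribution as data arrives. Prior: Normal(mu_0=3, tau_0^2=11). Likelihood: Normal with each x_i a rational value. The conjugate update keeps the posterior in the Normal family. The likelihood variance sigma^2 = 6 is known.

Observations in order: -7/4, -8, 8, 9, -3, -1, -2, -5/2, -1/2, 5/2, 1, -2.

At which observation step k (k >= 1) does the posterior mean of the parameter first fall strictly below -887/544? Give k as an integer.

obs 1: x=-7/4 → posterior Normal(-5/68, 66/17)
obs 2: x=-8 → posterior Normal(-51/16, 33/14)
obs 3: x=8 → posterior Normal(-5/156, 22/13)
obs 4: x=9 → posterior Normal(391/200, 33/25)
obs 5: x=-3 → posterior Normal(259/244, 66/61)
obs 6: x=-1 → posterior Normal(215/288, 11/12)
obs 7: x=-2 → posterior Normal(127/332, 66/83)
obs 8: x=-5/2 → posterior Normal(17/376, 33/47)
obs 9: x=-1/2 → posterior Normal(-1/84, 22/35)
obs 10: x=5/2 → posterior Normal(105/464, 33/58)
obs 11: x=1 → posterior Normal(149/508, 66/127)
obs 12: x=-2 → posterior Normal(61/552, 11/23)

k = 2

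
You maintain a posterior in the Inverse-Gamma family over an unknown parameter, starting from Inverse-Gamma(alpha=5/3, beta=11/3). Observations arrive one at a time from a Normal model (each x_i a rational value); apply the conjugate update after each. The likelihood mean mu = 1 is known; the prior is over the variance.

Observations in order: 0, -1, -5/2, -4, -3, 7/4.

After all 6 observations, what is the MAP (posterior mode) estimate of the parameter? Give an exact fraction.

obs 1: x=0 → posterior Inverse-Gamma(13/6, 25/6)
obs 2: x=-1 → posterior Inverse-Gamma(8/3, 37/6)
obs 3: x=-5/2 → posterior Inverse-Gamma(19/6, 295/24)
obs 4: x=-4 → posterior Inverse-Gamma(11/3, 595/24)
obs 5: x=-3 → posterior Inverse-Gamma(25/6, 787/24)
obs 6: x=7/4 → posterior Inverse-Gamma(14/3, 3175/96)

3175/544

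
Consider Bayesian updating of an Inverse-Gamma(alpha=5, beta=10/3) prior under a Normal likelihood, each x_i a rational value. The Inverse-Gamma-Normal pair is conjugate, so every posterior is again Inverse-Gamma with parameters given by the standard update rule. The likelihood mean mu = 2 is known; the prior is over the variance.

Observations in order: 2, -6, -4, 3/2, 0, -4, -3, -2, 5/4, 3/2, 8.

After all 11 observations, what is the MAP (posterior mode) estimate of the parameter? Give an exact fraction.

obs 1: x=2 → posterior Inverse-Gamma(11/2, 10/3)
obs 2: x=-6 → posterior Inverse-Gamma(6, 106/3)
obs 3: x=-4 → posterior Inverse-Gamma(13/2, 160/3)
obs 4: x=3/2 → posterior Inverse-Gamma(7, 1283/24)
obs 5: x=0 → posterior Inverse-Gamma(15/2, 1331/24)
obs 6: x=-4 → posterior Inverse-Gamma(8, 1763/24)
obs 7: x=-3 → posterior Inverse-Gamma(17/2, 2063/24)
obs 8: x=-2 → posterior Inverse-Gamma(9, 2255/24)
obs 9: x=5/4 → posterior Inverse-Gamma(19/2, 9047/96)
obs 10: x=3/2 → posterior Inverse-Gamma(10, 9059/96)
obs 11: x=8 → posterior Inverse-Gamma(21/2, 10787/96)

469/48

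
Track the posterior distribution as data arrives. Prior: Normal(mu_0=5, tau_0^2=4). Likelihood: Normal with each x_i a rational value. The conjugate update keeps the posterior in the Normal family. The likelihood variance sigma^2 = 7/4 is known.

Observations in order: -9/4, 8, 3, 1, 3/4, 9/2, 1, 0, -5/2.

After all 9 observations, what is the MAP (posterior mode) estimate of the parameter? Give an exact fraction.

251/151

obs 1: x=-9/4 → posterior Normal(-1/23, 28/23)
obs 2: x=8 → posterior Normal(127/39, 28/39)
obs 3: x=3 → posterior Normal(35/11, 28/55)
obs 4: x=1 → posterior Normal(191/71, 28/71)
obs 5: x=3/4 → posterior Normal(7/3, 28/87)
obs 6: x=9/2 → posterior Normal(275/103, 28/103)
obs 7: x=1 → posterior Normal(291/119, 4/17)
obs 8: x=0 → posterior Normal(97/45, 28/135)
obs 9: x=-5/2 → posterior Normal(251/151, 28/151)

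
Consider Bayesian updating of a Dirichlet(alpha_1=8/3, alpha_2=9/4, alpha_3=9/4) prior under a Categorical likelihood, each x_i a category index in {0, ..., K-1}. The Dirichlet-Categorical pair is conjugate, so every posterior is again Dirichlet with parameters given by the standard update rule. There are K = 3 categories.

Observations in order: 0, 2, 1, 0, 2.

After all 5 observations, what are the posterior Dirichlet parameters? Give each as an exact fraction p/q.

alpha_1=14/3, alpha_2=13/4, alpha_3=17/4

obs 1: x=0 → posterior Dirichlet(11/3, 9/4, 9/4)
obs 2: x=2 → posterior Dirichlet(11/3, 9/4, 13/4)
obs 3: x=1 → posterior Dirichlet(11/3, 13/4, 13/4)
obs 4: x=0 → posterior Dirichlet(14/3, 13/4, 13/4)
obs 5: x=2 → posterior Dirichlet(14/3, 13/4, 17/4)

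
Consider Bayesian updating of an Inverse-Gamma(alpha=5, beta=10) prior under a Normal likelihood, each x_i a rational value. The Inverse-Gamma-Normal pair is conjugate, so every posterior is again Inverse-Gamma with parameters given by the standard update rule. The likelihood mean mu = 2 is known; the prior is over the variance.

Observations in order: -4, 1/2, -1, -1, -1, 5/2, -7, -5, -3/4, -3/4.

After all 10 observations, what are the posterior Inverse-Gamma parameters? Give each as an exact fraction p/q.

obs 1: x=-4 → posterior Inverse-Gamma(11/2, 28)
obs 2: x=1/2 → posterior Inverse-Gamma(6, 233/8)
obs 3: x=-1 → posterior Inverse-Gamma(13/2, 269/8)
obs 4: x=-1 → posterior Inverse-Gamma(7, 305/8)
obs 5: x=-1 → posterior Inverse-Gamma(15/2, 341/8)
obs 6: x=5/2 → posterior Inverse-Gamma(8, 171/4)
obs 7: x=-7 → posterior Inverse-Gamma(17/2, 333/4)
obs 8: x=-5 → posterior Inverse-Gamma(9, 431/4)
obs 9: x=-3/4 → posterior Inverse-Gamma(19/2, 3569/32)
obs 10: x=-3/4 → posterior Inverse-Gamma(10, 1845/16)

alpha=10, beta=1845/16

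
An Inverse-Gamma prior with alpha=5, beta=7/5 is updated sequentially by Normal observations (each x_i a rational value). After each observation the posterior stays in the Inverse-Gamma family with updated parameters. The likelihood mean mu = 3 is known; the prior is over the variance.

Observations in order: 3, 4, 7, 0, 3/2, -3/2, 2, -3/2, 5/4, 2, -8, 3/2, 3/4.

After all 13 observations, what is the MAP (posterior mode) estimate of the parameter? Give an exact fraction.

8197/1000

obs 1: x=3 → posterior Inverse-Gamma(11/2, 7/5)
obs 2: x=4 → posterior Inverse-Gamma(6, 19/10)
obs 3: x=7 → posterior Inverse-Gamma(13/2, 99/10)
obs 4: x=0 → posterior Inverse-Gamma(7, 72/5)
obs 5: x=3/2 → posterior Inverse-Gamma(15/2, 621/40)
obs 6: x=-3/2 → posterior Inverse-Gamma(8, 513/20)
obs 7: x=2 → posterior Inverse-Gamma(17/2, 523/20)
obs 8: x=-3/2 → posterior Inverse-Gamma(9, 1451/40)
obs 9: x=5/4 → posterior Inverse-Gamma(19/2, 6049/160)
obs 10: x=2 → posterior Inverse-Gamma(10, 6129/160)
obs 11: x=-8 → posterior Inverse-Gamma(21/2, 15809/160)
obs 12: x=3/2 → posterior Inverse-Gamma(11, 15989/160)
obs 13: x=3/4 → posterior Inverse-Gamma(23/2, 8197/80)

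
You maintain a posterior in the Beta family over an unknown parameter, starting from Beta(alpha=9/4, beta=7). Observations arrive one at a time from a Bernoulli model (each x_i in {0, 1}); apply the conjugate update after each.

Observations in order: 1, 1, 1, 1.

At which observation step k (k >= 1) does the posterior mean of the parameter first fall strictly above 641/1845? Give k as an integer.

k = 2

obs 1: x=1 → posterior Beta(13/4, 7)
obs 2: x=1 → posterior Beta(17/4, 7)
obs 3: x=1 → posterior Beta(21/4, 7)
obs 4: x=1 → posterior Beta(25/4, 7)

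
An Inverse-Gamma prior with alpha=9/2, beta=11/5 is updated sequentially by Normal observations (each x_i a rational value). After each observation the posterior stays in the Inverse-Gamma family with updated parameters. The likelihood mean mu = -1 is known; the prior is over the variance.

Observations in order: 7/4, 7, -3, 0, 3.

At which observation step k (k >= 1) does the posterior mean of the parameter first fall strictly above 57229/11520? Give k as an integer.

k = 2

obs 1: x=7/4 → posterior Inverse-Gamma(5, 957/160)
obs 2: x=7 → posterior Inverse-Gamma(11/2, 6077/160)
obs 3: x=-3 → posterior Inverse-Gamma(6, 6397/160)
obs 4: x=0 → posterior Inverse-Gamma(13/2, 6477/160)
obs 5: x=3 → posterior Inverse-Gamma(7, 7757/160)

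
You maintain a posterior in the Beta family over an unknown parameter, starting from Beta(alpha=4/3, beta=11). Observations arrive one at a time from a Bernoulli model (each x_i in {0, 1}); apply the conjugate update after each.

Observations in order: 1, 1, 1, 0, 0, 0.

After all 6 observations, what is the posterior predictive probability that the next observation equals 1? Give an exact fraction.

13/55

obs 1: x=1 → posterior Beta(7/3, 11)
obs 2: x=1 → posterior Beta(10/3, 11)
obs 3: x=1 → posterior Beta(13/3, 11)
obs 4: x=0 → posterior Beta(13/3, 12)
obs 5: x=0 → posterior Beta(13/3, 13)
obs 6: x=0 → posterior Beta(13/3, 14)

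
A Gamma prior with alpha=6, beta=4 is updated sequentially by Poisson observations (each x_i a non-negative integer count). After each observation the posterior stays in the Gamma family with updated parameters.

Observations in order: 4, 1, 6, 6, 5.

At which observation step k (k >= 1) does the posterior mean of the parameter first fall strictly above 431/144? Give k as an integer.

obs 1: x=4 → posterior Gamma(10, 5)
obs 2: x=1 → posterior Gamma(11, 6)
obs 3: x=6 → posterior Gamma(17, 7)
obs 4: x=6 → posterior Gamma(23, 8)
obs 5: x=5 → posterior Gamma(28, 9)

k = 5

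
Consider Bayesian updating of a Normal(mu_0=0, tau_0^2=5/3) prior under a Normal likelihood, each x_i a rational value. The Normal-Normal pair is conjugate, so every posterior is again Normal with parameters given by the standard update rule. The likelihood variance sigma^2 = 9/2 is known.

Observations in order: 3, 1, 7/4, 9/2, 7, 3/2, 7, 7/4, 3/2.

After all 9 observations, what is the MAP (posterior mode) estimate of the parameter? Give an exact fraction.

290/117

obs 1: x=3 → posterior Normal(30/37, 45/37)
obs 2: x=1 → posterior Normal(40/47, 45/47)
obs 3: x=7/4 → posterior Normal(115/114, 15/19)
obs 4: x=9/2 → posterior Normal(205/134, 45/67)
obs 5: x=7 → posterior Normal(345/154, 45/77)
obs 6: x=3/2 → posterior Normal(125/58, 15/29)
obs 7: x=7 → posterior Normal(515/194, 45/97)
obs 8: x=7/4 → posterior Normal(275/107, 45/107)
obs 9: x=3/2 → posterior Normal(290/117, 5/13)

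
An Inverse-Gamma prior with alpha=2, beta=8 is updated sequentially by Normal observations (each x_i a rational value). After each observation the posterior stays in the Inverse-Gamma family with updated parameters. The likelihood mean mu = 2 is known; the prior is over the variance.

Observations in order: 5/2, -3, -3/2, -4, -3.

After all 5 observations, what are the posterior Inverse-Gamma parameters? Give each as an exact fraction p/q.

alpha=9/2, beta=229/4

obs 1: x=5/2 → posterior Inverse-Gamma(5/2, 65/8)
obs 2: x=-3 → posterior Inverse-Gamma(3, 165/8)
obs 3: x=-3/2 → posterior Inverse-Gamma(7/2, 107/4)
obs 4: x=-4 → posterior Inverse-Gamma(4, 179/4)
obs 5: x=-3 → posterior Inverse-Gamma(9/2, 229/4)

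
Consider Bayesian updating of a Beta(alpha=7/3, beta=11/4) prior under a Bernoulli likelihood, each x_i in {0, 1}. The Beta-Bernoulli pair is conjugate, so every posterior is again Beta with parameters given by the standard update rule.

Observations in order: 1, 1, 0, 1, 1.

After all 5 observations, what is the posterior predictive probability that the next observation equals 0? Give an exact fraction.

45/121

obs 1: x=1 → posterior Beta(10/3, 11/4)
obs 2: x=1 → posterior Beta(13/3, 11/4)
obs 3: x=0 → posterior Beta(13/3, 15/4)
obs 4: x=1 → posterior Beta(16/3, 15/4)
obs 5: x=1 → posterior Beta(19/3, 15/4)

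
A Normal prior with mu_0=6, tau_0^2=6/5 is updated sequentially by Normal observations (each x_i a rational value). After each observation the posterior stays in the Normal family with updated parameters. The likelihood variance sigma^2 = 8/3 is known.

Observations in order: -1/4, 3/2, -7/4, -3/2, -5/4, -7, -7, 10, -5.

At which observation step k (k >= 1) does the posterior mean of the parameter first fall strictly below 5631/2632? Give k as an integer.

obs 1: x=-1/4 → posterior Normal(471/116, 24/29)
obs 2: x=3/2 → posterior Normal(525/152, 12/19)
obs 3: x=-7/4 → posterior Normal(231/94, 24/47)
obs 4: x=-3/2 → posterior Normal(51/28, 3/7)
obs 5: x=-5/4 → posterior Normal(363/260, 24/65)
obs 6: x=-7 → posterior Normal(3/8, 12/37)
obs 7: x=-7 → posterior Normal(-141/332, 24/83)
obs 8: x=10 → posterior Normal(219/368, 6/23)
obs 9: x=-5 → posterior Normal(39/404, 24/101)

k = 4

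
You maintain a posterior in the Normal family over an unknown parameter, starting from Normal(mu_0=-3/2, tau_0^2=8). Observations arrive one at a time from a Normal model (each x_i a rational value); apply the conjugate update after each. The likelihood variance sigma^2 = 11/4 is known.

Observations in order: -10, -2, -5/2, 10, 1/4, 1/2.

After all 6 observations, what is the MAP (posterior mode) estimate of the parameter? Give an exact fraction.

obs 1: x=-10 → posterior Normal(-673/86, 88/43)
obs 2: x=-2 → posterior Normal(-267/50, 88/75)
obs 3: x=-5/2 → posterior Normal(-961/214, 88/107)
obs 4: x=10 → posterior Normal(-321/278, 88/139)
obs 5: x=1/4 → posterior Normal(-305/342, 88/171)
obs 6: x=1/2 → posterior Normal(-39/58, 88/203)

-39/58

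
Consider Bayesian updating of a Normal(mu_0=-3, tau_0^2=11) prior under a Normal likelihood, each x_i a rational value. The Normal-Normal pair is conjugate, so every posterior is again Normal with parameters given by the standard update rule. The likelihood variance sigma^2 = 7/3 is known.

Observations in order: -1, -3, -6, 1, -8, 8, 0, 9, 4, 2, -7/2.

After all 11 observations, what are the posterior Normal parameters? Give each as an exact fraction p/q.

mu_0=123/740, tau_0^2=77/370

obs 1: x=-1 → posterior Normal(-27/20, 77/40)
obs 2: x=-3 → posterior Normal(-153/73, 77/73)
obs 3: x=-6 → posterior Normal(-351/106, 77/106)
obs 4: x=1 → posterior Normal(-318/139, 77/139)
obs 5: x=-8 → posterior Normal(-291/86, 77/172)
obs 6: x=8 → posterior Normal(-318/205, 77/205)
obs 7: x=0 → posterior Normal(-159/119, 11/34)
obs 8: x=9 → posterior Normal(-21/271, 77/271)
obs 9: x=4 → posterior Normal(111/304, 77/304)
obs 10: x=2 → posterior Normal(177/337, 77/337)
obs 11: x=-7/2 → posterior Normal(123/740, 77/370)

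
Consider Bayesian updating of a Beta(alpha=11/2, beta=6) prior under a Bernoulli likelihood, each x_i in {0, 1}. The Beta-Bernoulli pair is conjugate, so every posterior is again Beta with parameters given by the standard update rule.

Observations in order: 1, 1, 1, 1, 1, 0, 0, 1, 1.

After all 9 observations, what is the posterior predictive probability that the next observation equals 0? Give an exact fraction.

obs 1: x=1 → posterior Beta(13/2, 6)
obs 2: x=1 → posterior Beta(15/2, 6)
obs 3: x=1 → posterior Beta(17/2, 6)
obs 4: x=1 → posterior Beta(19/2, 6)
obs 5: x=1 → posterior Beta(21/2, 6)
obs 6: x=0 → posterior Beta(21/2, 7)
obs 7: x=0 → posterior Beta(21/2, 8)
obs 8: x=1 → posterior Beta(23/2, 8)
obs 9: x=1 → posterior Beta(25/2, 8)

16/41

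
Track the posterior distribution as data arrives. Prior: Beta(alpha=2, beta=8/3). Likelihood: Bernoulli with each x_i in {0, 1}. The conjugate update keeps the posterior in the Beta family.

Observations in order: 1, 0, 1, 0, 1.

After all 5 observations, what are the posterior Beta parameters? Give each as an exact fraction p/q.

obs 1: x=1 → posterior Beta(3, 8/3)
obs 2: x=0 → posterior Beta(3, 11/3)
obs 3: x=1 → posterior Beta(4, 11/3)
obs 4: x=0 → posterior Beta(4, 14/3)
obs 5: x=1 → posterior Beta(5, 14/3)

alpha=5, beta=14/3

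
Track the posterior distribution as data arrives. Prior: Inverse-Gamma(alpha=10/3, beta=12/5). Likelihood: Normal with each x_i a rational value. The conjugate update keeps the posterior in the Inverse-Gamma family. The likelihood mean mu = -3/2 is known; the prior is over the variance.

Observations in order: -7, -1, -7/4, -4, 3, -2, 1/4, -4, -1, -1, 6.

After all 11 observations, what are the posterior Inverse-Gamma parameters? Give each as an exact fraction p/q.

obs 1: x=-7 → posterior Inverse-Gamma(23/6, 701/40)
obs 2: x=-1 → posterior Inverse-Gamma(13/3, 353/20)
obs 3: x=-7/4 → posterior Inverse-Gamma(29/6, 2829/160)
obs 4: x=-4 → posterior Inverse-Gamma(16/3, 3329/160)
obs 5: x=3 → posterior Inverse-Gamma(35/6, 4949/160)
obs 6: x=-2 → posterior Inverse-Gamma(19/3, 4969/160)
obs 7: x=1/4 → posterior Inverse-Gamma(41/6, 2607/80)
obs 8: x=-4 → posterior Inverse-Gamma(22/3, 2857/80)
obs 9: x=-1 → posterior Inverse-Gamma(47/6, 2867/80)
obs 10: x=-1 → posterior Inverse-Gamma(25/3, 2877/80)
obs 11: x=6 → posterior Inverse-Gamma(53/6, 5127/80)

alpha=53/6, beta=5127/80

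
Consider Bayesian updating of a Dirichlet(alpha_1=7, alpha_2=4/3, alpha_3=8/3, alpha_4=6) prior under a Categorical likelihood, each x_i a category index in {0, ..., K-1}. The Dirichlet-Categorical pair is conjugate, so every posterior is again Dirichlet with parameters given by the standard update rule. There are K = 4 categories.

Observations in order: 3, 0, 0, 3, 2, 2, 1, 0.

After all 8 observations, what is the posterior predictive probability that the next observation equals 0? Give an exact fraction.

obs 1: x=3 → posterior Dirichlet(7, 4/3, 8/3, 7)
obs 2: x=0 → posterior Dirichlet(8, 4/3, 8/3, 7)
obs 3: x=0 → posterior Dirichlet(9, 4/3, 8/3, 7)
obs 4: x=3 → posterior Dirichlet(9, 4/3, 8/3, 8)
obs 5: x=2 → posterior Dirichlet(9, 4/3, 11/3, 8)
obs 6: x=2 → posterior Dirichlet(9, 4/3, 14/3, 8)
obs 7: x=1 → posterior Dirichlet(9, 7/3, 14/3, 8)
obs 8: x=0 → posterior Dirichlet(10, 7/3, 14/3, 8)

2/5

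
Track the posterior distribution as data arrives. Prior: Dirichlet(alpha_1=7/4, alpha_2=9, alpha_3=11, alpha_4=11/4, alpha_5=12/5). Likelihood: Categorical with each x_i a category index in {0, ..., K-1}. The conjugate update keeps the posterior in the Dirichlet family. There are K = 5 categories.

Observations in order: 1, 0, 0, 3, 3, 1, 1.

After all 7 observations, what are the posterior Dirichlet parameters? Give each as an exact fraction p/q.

alpha_1=15/4, alpha_2=12, alpha_3=11, alpha_4=19/4, alpha_5=12/5

obs 1: x=1 → posterior Dirichlet(7/4, 10, 11, 11/4, 12/5)
obs 2: x=0 → posterior Dirichlet(11/4, 10, 11, 11/4, 12/5)
obs 3: x=0 → posterior Dirichlet(15/4, 10, 11, 11/4, 12/5)
obs 4: x=3 → posterior Dirichlet(15/4, 10, 11, 15/4, 12/5)
obs 5: x=3 → posterior Dirichlet(15/4, 10, 11, 19/4, 12/5)
obs 6: x=1 → posterior Dirichlet(15/4, 11, 11, 19/4, 12/5)
obs 7: x=1 → posterior Dirichlet(15/4, 12, 11, 19/4, 12/5)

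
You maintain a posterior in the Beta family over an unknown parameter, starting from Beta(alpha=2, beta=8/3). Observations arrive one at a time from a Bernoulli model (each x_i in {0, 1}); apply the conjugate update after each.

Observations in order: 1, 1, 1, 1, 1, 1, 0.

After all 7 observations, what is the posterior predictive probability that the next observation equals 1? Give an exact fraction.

24/35

obs 1: x=1 → posterior Beta(3, 8/3)
obs 2: x=1 → posterior Beta(4, 8/3)
obs 3: x=1 → posterior Beta(5, 8/3)
obs 4: x=1 → posterior Beta(6, 8/3)
obs 5: x=1 → posterior Beta(7, 8/3)
obs 6: x=1 → posterior Beta(8, 8/3)
obs 7: x=0 → posterior Beta(8, 11/3)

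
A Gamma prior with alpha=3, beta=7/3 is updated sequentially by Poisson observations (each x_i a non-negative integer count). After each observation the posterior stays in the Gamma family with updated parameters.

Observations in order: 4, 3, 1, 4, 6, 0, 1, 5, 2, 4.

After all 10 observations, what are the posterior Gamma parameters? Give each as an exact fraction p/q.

obs 1: x=4 → posterior Gamma(7, 10/3)
obs 2: x=3 → posterior Gamma(10, 13/3)
obs 3: x=1 → posterior Gamma(11, 16/3)
obs 4: x=4 → posterior Gamma(15, 19/3)
obs 5: x=6 → posterior Gamma(21, 22/3)
obs 6: x=0 → posterior Gamma(21, 25/3)
obs 7: x=1 → posterior Gamma(22, 28/3)
obs 8: x=5 → posterior Gamma(27, 31/3)
obs 9: x=2 → posterior Gamma(29, 34/3)
obs 10: x=4 → posterior Gamma(33, 37/3)

alpha=33, beta=37/3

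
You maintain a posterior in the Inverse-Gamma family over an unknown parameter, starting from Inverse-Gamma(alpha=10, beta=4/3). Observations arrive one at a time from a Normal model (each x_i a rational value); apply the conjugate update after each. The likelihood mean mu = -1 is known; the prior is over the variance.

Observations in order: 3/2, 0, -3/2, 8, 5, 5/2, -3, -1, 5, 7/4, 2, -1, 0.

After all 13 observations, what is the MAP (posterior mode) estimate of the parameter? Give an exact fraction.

obs 1: x=3/2 → posterior Inverse-Gamma(21/2, 107/24)
obs 2: x=0 → posterior Inverse-Gamma(11, 119/24)
obs 3: x=-3/2 → posterior Inverse-Gamma(23/2, 61/12)
obs 4: x=8 → posterior Inverse-Gamma(12, 547/12)
obs 5: x=5 → posterior Inverse-Gamma(25/2, 763/12)
obs 6: x=5/2 → posterior Inverse-Gamma(13, 1673/24)
obs 7: x=-3 → posterior Inverse-Gamma(27/2, 1721/24)
obs 8: x=-1 → posterior Inverse-Gamma(14, 1721/24)
obs 9: x=5 → posterior Inverse-Gamma(29/2, 2153/24)
obs 10: x=7/4 → posterior Inverse-Gamma(15, 8975/96)
obs 11: x=2 → posterior Inverse-Gamma(31/2, 9407/96)
obs 12: x=-1 → posterior Inverse-Gamma(16, 9407/96)
obs 13: x=0 → posterior Inverse-Gamma(33/2, 9455/96)

1891/336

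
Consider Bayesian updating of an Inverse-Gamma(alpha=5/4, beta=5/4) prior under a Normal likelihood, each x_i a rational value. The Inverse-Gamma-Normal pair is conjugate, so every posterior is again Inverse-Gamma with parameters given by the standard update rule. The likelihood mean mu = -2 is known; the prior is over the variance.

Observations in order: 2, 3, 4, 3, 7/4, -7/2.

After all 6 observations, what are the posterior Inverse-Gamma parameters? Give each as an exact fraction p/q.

alpha=17/4, beta=1933/32

obs 1: x=2 → posterior Inverse-Gamma(7/4, 37/4)
obs 2: x=3 → posterior Inverse-Gamma(9/4, 87/4)
obs 3: x=4 → posterior Inverse-Gamma(11/4, 159/4)
obs 4: x=3 → posterior Inverse-Gamma(13/4, 209/4)
obs 5: x=7/4 → posterior Inverse-Gamma(15/4, 1897/32)
obs 6: x=-7/2 → posterior Inverse-Gamma(17/4, 1933/32)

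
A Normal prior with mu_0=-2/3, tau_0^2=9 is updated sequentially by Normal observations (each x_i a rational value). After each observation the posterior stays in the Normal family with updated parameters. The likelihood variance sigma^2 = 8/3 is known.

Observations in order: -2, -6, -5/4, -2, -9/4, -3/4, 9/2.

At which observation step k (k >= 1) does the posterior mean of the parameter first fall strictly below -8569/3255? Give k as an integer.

obs 1: x=-2 → posterior Normal(-178/105, 72/35)
obs 2: x=-6 → posterior Normal(-332/93, 36/31)
obs 3: x=-5/4 → posterior Normal(-3061/1068, 72/89)
obs 4: x=-2 → posterior Normal(-3709/1392, 18/29)
obs 5: x=-9/4 → posterior Normal(-2219/858, 72/143)
obs 6: x=-3/4 → posterior Normal(-4681/2040, 36/85)
obs 7: x=9/2 → posterior Normal(-3223/2364, 72/197)

k = 2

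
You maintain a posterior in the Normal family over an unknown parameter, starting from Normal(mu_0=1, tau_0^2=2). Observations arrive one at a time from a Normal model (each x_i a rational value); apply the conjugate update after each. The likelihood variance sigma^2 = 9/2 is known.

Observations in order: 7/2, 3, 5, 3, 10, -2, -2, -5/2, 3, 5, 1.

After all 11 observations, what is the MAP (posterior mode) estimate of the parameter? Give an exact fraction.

117/53

obs 1: x=7/2 → posterior Normal(23/13, 18/13)
obs 2: x=3 → posterior Normal(35/17, 18/17)
obs 3: x=5 → posterior Normal(55/21, 6/7)
obs 4: x=3 → posterior Normal(67/25, 18/25)
obs 5: x=10 → posterior Normal(107/29, 18/29)
obs 6: x=-2 → posterior Normal(3, 6/11)
obs 7: x=-2 → posterior Normal(91/37, 18/37)
obs 8: x=-5/2 → posterior Normal(81/41, 18/41)
obs 9: x=3 → posterior Normal(31/15, 2/5)
obs 10: x=5 → posterior Normal(113/49, 18/49)
obs 11: x=1 → posterior Normal(117/53, 18/53)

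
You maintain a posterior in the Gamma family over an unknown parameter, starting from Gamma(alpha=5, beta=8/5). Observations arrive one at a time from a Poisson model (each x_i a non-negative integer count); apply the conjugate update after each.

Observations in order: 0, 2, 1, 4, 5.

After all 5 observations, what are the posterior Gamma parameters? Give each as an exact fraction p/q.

alpha=17, beta=33/5

obs 1: x=0 → posterior Gamma(5, 13/5)
obs 2: x=2 → posterior Gamma(7, 18/5)
obs 3: x=1 → posterior Gamma(8, 23/5)
obs 4: x=4 → posterior Gamma(12, 28/5)
obs 5: x=5 → posterior Gamma(17, 33/5)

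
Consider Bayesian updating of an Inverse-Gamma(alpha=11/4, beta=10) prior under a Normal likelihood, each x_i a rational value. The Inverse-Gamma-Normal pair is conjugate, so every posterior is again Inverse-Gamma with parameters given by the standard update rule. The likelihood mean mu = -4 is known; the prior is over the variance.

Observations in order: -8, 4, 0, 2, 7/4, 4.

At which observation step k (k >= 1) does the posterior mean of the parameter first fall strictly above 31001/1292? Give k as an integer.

obs 1: x=-8 → posterior Inverse-Gamma(13/4, 18)
obs 2: x=4 → posterior Inverse-Gamma(15/4, 50)
obs 3: x=0 → posterior Inverse-Gamma(17/4, 58)
obs 4: x=2 → posterior Inverse-Gamma(19/4, 76)
obs 5: x=7/4 → posterior Inverse-Gamma(21/4, 2961/32)
obs 6: x=4 → posterior Inverse-Gamma(23/4, 3985/32)

k = 6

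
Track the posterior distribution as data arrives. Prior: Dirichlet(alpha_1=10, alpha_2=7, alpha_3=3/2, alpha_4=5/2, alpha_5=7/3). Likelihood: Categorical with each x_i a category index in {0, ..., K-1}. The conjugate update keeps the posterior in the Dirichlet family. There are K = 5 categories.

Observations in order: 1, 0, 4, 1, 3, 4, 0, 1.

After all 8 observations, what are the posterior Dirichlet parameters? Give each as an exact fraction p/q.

obs 1: x=1 → posterior Dirichlet(10, 8, 3/2, 5/2, 7/3)
obs 2: x=0 → posterior Dirichlet(11, 8, 3/2, 5/2, 7/3)
obs 3: x=4 → posterior Dirichlet(11, 8, 3/2, 5/2, 10/3)
obs 4: x=1 → posterior Dirichlet(11, 9, 3/2, 5/2, 10/3)
obs 5: x=3 → posterior Dirichlet(11, 9, 3/2, 7/2, 10/3)
obs 6: x=4 → posterior Dirichlet(11, 9, 3/2, 7/2, 13/3)
obs 7: x=0 → posterior Dirichlet(12, 9, 3/2, 7/2, 13/3)
obs 8: x=1 → posterior Dirichlet(12, 10, 3/2, 7/2, 13/3)

alpha_1=12, alpha_2=10, alpha_3=3/2, alpha_4=7/2, alpha_5=13/3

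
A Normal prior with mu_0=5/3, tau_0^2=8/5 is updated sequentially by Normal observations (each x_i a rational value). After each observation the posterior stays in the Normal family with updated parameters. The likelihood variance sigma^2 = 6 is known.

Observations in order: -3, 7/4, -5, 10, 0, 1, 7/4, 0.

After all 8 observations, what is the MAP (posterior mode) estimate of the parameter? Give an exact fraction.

51/47

obs 1: x=-3 → posterior Normal(13/19, 24/19)
obs 2: x=7/4 → posterior Normal(20/23, 24/23)
obs 3: x=-5 → posterior Normal(0, 8/9)
obs 4: x=10 → posterior Normal(40/31, 24/31)
obs 5: x=0 → posterior Normal(8/7, 24/35)
obs 6: x=1 → posterior Normal(44/39, 8/13)
obs 7: x=7/4 → posterior Normal(51/43, 24/43)
obs 8: x=0 → posterior Normal(51/47, 24/47)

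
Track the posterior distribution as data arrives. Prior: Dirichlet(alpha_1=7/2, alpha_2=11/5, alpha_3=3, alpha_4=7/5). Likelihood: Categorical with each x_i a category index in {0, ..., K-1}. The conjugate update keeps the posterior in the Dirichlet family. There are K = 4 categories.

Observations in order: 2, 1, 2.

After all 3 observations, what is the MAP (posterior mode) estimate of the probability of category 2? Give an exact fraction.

40/91

obs 1: x=2 → posterior Dirichlet(7/2, 11/5, 4, 7/5)
obs 2: x=1 → posterior Dirichlet(7/2, 16/5, 4, 7/5)
obs 3: x=2 → posterior Dirichlet(7/2, 16/5, 5, 7/5)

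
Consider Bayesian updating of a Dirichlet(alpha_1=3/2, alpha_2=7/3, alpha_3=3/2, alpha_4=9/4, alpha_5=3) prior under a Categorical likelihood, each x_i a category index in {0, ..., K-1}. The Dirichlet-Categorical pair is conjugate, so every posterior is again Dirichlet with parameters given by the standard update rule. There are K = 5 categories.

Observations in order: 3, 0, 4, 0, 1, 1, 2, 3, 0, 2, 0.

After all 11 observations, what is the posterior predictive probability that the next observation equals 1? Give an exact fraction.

obs 1: x=3 → posterior Dirichlet(3/2, 7/3, 3/2, 13/4, 3)
obs 2: x=0 → posterior Dirichlet(5/2, 7/3, 3/2, 13/4, 3)
obs 3: x=4 → posterior Dirichlet(5/2, 7/3, 3/2, 13/4, 4)
obs 4: x=0 → posterior Dirichlet(7/2, 7/3, 3/2, 13/4, 4)
obs 5: x=1 → posterior Dirichlet(7/2, 10/3, 3/2, 13/4, 4)
obs 6: x=1 → posterior Dirichlet(7/2, 13/3, 3/2, 13/4, 4)
obs 7: x=2 → posterior Dirichlet(7/2, 13/3, 5/2, 13/4, 4)
obs 8: x=3 → posterior Dirichlet(7/2, 13/3, 5/2, 17/4, 4)
obs 9: x=0 → posterior Dirichlet(9/2, 13/3, 5/2, 17/4, 4)
obs 10: x=2 → posterior Dirichlet(9/2, 13/3, 7/2, 17/4, 4)
obs 11: x=0 → posterior Dirichlet(11/2, 13/3, 7/2, 17/4, 4)

52/259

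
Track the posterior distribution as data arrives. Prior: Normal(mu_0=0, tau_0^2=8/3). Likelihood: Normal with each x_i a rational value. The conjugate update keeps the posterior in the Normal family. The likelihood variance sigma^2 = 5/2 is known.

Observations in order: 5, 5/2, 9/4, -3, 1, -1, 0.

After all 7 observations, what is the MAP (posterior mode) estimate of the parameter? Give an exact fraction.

obs 1: x=5 → posterior Normal(80/31, 40/31)
obs 2: x=5/2 → posterior Normal(120/47, 40/47)
obs 3: x=9/4 → posterior Normal(52/21, 40/63)
obs 4: x=-3 → posterior Normal(108/79, 40/79)
obs 5: x=1 → posterior Normal(124/95, 8/19)
obs 6: x=-1 → posterior Normal(36/37, 40/111)
obs 7: x=0 → posterior Normal(108/127, 40/127)

108/127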